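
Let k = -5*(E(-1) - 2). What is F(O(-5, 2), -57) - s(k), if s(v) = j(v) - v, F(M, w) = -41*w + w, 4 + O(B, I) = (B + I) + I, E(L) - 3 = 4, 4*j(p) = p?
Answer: 9045/4 ≈ 2261.3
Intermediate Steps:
j(p) = p/4
E(L) = 7 (E(L) = 3 + 4 = 7)
O(B, I) = -4 + B + 2*I (O(B, I) = -4 + ((B + I) + I) = -4 + (B + 2*I) = -4 + B + 2*I)
k = -25 (k = -5*(7 - 2) = -5*5 = -25)
F(M, w) = -40*w
s(v) = -3*v/4 (s(v) = v/4 - v = -3*v/4)
F(O(-5, 2), -57) - s(k) = -40*(-57) - (-3)*(-25)/4 = 2280 - 1*75/4 = 2280 - 75/4 = 9045/4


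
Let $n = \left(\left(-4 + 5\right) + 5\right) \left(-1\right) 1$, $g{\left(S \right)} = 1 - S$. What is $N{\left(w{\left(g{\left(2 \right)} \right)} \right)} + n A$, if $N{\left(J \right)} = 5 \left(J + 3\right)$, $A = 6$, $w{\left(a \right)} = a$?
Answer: $-26$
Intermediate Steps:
$N{\left(J \right)} = 15 + 5 J$ ($N{\left(J \right)} = 5 \left(3 + J\right) = 15 + 5 J$)
$n = -6$ ($n = \left(1 + 5\right) \left(-1\right) 1 = 6 \left(-1\right) 1 = \left(-6\right) 1 = -6$)
$N{\left(w{\left(g{\left(2 \right)} \right)} \right)} + n A = \left(15 + 5 \left(1 - 2\right)\right) - 36 = \left(15 + 5 \left(-1\right)\right) - 36 = \left(15 - 5\right) - 36 = 10 - 36 = -26$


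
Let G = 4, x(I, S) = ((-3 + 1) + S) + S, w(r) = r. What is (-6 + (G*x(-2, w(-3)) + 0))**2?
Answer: 1444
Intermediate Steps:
x(I, S) = -2 + 2*S (x(I, S) = (-2 + S) + S = -2 + 2*S)
(-6 + (G*x(-2, w(-3)) + 0))**2 = (-6 + (4*(-2 + 2*(-3)) + 0))**2 = (-6 + (4*(-2 - 6) + 0))**2 = (-6 + (4*(-8) + 0))**2 = (-6 + (-32 + 0))**2 = (-6 - 32)**2 = (-38)**2 = 1444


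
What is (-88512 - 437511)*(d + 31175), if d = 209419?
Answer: -126557977662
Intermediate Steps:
(-88512 - 437511)*(d + 31175) = (-88512 - 437511)*(209419 + 31175) = -526023*240594 = -126557977662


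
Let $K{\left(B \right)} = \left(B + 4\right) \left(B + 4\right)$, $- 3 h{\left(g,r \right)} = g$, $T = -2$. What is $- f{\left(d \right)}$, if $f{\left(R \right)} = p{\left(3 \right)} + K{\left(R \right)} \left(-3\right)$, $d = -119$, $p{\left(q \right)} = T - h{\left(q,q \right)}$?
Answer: $39676$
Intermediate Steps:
$h{\left(g,r \right)} = - \frac{g}{3}$
$K{\left(B \right)} = \left(4 + B\right)^{2}$ ($K{\left(B \right)} = \left(4 + B\right) \left(4 + B\right) = \left(4 + B\right)^{2}$)
$p{\left(q \right)} = -2 + \frac{q}{3}$ ($p{\left(q \right)} = -2 - - \frac{q}{3} = -2 + \frac{q}{3}$)
$f{\left(R \right)} = -1 - 3 \left(4 + R\right)^{2}$ ($f{\left(R \right)} = \left(-2 + \frac{1}{3} \cdot 3\right) + \left(4 + R\right)^{2} \left(-3\right) = \left(-2 + 1\right) - 3 \left(4 + R\right)^{2} = -1 - 3 \left(4 + R\right)^{2}$)
$- f{\left(d \right)} = - (-1 - 3 \left(4 - 119\right)^{2}) = - (-1 - 3 \left(-115\right)^{2}) = - (-1 - 39675) = \left(-1\right) \left(-39676\right) = 39676$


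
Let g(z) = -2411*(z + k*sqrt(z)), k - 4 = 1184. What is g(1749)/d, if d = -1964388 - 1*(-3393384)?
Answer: -1405613/476332 - 238689*sqrt(1749)/119083 ≈ -86.777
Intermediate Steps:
k = 1188 (k = 4 + 1184 = 1188)
d = 1428996 (d = -1964388 + 3393384 = 1428996)
g(z) = -2864268*sqrt(z) - 2411*z (g(z) = -2411*(z + 1188*sqrt(z)) = -2864268*sqrt(z) - 2411*z)
g(1749)/d = (-2864268*sqrt(1749) - 2411*1749)/1428996 = (-2864268*sqrt(1749) - 4216839)*(1/1428996) = (-4216839 - 2864268*sqrt(1749))*(1/1428996) = -1405613/476332 - 238689*sqrt(1749)/119083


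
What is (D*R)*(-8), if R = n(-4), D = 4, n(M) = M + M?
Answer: 256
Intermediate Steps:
n(M) = 2*M
R = -8 (R = 2*(-4) = -8)
(D*R)*(-8) = (4*(-8))*(-8) = -32*(-8) = 256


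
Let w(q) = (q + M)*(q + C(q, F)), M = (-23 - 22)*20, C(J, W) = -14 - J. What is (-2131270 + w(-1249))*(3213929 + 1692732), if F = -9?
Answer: -10309797586624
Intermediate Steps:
M = -900 (M = -45*20 = -900)
w(q) = 12600 - 14*q (w(q) = (q - 900)*(q + (-14 - q)) = (-900 + q)*(-14) = 12600 - 14*q)
(-2131270 + w(-1249))*(3213929 + 1692732) = (-2131270 + (12600 - 14*(-1249)))*(3213929 + 1692732) = (-2131270 + (12600 + 17486))*4906661 = (-2131270 + 30086)*4906661 = -2101184*4906661 = -10309797586624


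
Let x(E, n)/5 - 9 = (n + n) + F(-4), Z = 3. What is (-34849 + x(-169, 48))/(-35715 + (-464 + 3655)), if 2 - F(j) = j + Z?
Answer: 34309/32524 ≈ 1.0549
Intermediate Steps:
F(j) = -1 - j (F(j) = 2 - (j + 3) = 2 - (3 + j) = 2 + (-3 - j) = -1 - j)
x(E, n) = 60 + 10*n (x(E, n) = 45 + 5*((n + n) + (-1 - 1*(-4))) = 45 + 5*(2*n + (-1 + 4)) = 45 + 5*(2*n + 3) = 45 + 5*(3 + 2*n) = 45 + (15 + 10*n) = 60 + 10*n)
(-34849 + x(-169, 48))/(-35715 + (-464 + 3655)) = (-34849 + (60 + 10*48))/(-35715 + (-464 + 3655)) = (-34849 + (60 + 480))/(-35715 + 3191) = (-34849 + 540)/(-32524) = -34309*(-1/32524) = 34309/32524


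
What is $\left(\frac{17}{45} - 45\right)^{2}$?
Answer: $\frac{4032064}{2025} \approx 1991.1$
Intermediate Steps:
$\left(\frac{17}{45} - 45\right)^{2} = \left(- \frac{2008}{45}\right)^{2} = \frac{4032064}{2025}$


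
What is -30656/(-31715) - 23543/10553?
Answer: -423153477/334688395 ≈ -1.2643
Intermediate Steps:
-30656/(-31715) - 23543/10553 = -30656*(-1/31715) - 23543*1/10553 = 30656/31715 - 23543/10553 = -423153477/334688395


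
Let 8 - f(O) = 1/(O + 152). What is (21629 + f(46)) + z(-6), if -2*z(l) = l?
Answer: 4284719/198 ≈ 21640.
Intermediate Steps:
z(l) = -l/2
f(O) = 8 - 1/(152 + O) (f(O) = 8 - 1/(O + 152) = 8 - 1/(152 + O))
(21629 + f(46)) + z(-6) = (21629 + (1215 + 8*46)/(152 + 46)) - ½*(-6) = (21629 + (1215 + 368)/198) + 3 = (21629 + (1/198)*1583) + 3 = (21629 + 1583/198) + 3 = 4284125/198 + 3 = 4284719/198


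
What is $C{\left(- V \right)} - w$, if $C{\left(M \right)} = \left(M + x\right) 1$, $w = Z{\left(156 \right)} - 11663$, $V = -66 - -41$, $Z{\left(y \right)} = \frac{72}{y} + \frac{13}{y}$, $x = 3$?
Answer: $\frac{1823711}{156} \approx 11690.0$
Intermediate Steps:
$Z{\left(y \right)} = \frac{85}{y}$
$V = -25$ ($V = -66 + 41 = -25$)
$w = - \frac{1819343}{156}$ ($w = \frac{85}{156} - 11663 = - \frac{1819343}{156} \approx -11662.0$)
$C{\left(M \right)} = 3 + M$ ($C{\left(M \right)} = \left(M + 3\right) 1 = \left(3 + M\right) 1 = 3 + M$)
$C{\left(- V \right)} - w = \left(3 - -25\right) - - \frac{1819343}{156} = \left(3 + 25\right) + \frac{1819343}{156} = 28 + \frac{1819343}{156} = \frac{1823711}{156}$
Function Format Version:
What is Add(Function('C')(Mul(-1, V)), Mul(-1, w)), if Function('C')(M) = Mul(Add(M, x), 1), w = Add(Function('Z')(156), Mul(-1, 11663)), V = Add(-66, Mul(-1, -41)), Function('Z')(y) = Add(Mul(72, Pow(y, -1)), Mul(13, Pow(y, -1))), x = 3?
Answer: Rational(1823711, 156) ≈ 11690.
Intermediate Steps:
Function('Z')(y) = Mul(85, Pow(y, -1))
V = -25 (V = Add(-66, 41) = -25)
w = Rational(-1819343, 156) (w = Add(Mul(85, Pow(156, -1)), Mul(-1, 11663)) = Add(Mul(85, Rational(1, 156)), -11663) = Add(Rational(85, 156), -11663) = Rational(-1819343, 156) ≈ -11662.)
Function('C')(M) = Add(3, M) (Function('C')(M) = Mul(Add(M, 3), 1) = Mul(Add(3, M), 1) = Add(3, M))
Add(Function('C')(Mul(-1, V)), Mul(-1, w)) = Add(Add(3, Mul(-1, -25)), Mul(-1, Rational(-1819343, 156))) = Add(Add(3, 25), Rational(1819343, 156)) = Add(28, Rational(1819343, 156)) = Rational(1823711, 156)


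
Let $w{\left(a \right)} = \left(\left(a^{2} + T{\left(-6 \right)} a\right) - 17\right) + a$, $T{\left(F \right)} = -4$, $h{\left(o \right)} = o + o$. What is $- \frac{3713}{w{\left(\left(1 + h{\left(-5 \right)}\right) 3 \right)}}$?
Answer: $- \frac{3713}{793} \approx -4.6822$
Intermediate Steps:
$h{\left(o \right)} = 2 o$
$w{\left(a \right)} = -17 + a^{2} - 3 a$ ($w{\left(a \right)} = \left(\left(a^{2} - 4 a\right) - 17\right) + a = \left(-17 + a^{2} - 4 a\right) + a = -17 + a^{2} - 3 a$)
$- \frac{3713}{w{\left(\left(1 + h{\left(-5 \right)}\right) 3 \right)}} = - \frac{3713}{-17 + \left(\left(1 + 2 \left(-5\right)\right) 3\right)^{2} - 3 \left(1 + 2 \left(-5\right)\right) 3} = - \frac{3713}{-17 + \left(\left(1 - 10\right) 3\right)^{2} - 3 \left(1 - 10\right) 3} = - \frac{3713}{-17 + \left(\left(-9\right) 3\right)^{2} - 3 \left(\left(-9\right) 3\right)} = - \frac{3713}{-17 + \left(-27\right)^{2} - -81} = - \frac{3713}{-17 + 729 + 81} = - \frac{3713}{793}$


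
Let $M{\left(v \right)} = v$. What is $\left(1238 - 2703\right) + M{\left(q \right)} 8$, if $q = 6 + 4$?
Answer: $-1385$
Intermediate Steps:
$q = 10$
$\left(1238 - 2703\right) + M{\left(q \right)} 8 = \left(1238 - 2703\right) + 10 \cdot 8 = -1465 + 80 = -1385$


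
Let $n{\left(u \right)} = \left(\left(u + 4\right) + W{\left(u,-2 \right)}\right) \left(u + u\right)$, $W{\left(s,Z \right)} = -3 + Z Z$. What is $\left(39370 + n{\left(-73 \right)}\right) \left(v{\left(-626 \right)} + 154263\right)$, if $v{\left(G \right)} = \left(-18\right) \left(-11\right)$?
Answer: $7614618378$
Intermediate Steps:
$W{\left(s,Z \right)} = -3 + Z^{2}$
$v{\left(G \right)} = 198$
$n{\left(u \right)} = 2 u \left(5 + u\right)$ ($n{\left(u \right)} = \left(\left(u + 4\right) - \left(3 - \left(-2\right)^{2}\right)\right) \left(u + u\right) = \left(\left(4 + u\right) + \left(-3 + 4\right)\right) 2 u = \left(\left(4 + u\right) + 1\right) 2 u = \left(5 + u\right) 2 u = 2 u \left(5 + u\right)$)
$\left(39370 + n{\left(-73 \right)}\right) \left(v{\left(-626 \right)} + 154263\right) = \left(39370 + 2 \left(-73\right) \left(5 - 73\right)\right) \left(198 + 154263\right) = \left(39370 + 2 \left(-73\right) \left(-68\right)\right) 154461 = \left(39370 + 9928\right) 154461 = 49298 \cdot 154461 = 7614618378$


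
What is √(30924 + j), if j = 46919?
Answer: √77843 ≈ 279.00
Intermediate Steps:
√(30924 + j) = √(30924 + 46919) = √77843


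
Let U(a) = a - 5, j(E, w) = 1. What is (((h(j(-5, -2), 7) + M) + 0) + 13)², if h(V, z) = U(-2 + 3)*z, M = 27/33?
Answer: 24336/121 ≈ 201.12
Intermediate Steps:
M = 9/11 (M = 27*(1/33) = 9/11 ≈ 0.81818)
U(a) = -5 + a
h(V, z) = -4*z (h(V, z) = (-5 + (-2 + 3))*z = (-5 + 1)*z = -4*z)
(((h(j(-5, -2), 7) + M) + 0) + 13)² = (((-4*7 + 9/11) + 0) + 13)² = (((-28 + 9/11) + 0) + 13)² = ((-299/11 + 0) + 13)² = (-299/11 + 13)² = (-156/11)² = 24336/121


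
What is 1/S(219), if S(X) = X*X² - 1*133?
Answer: 1/10503326 ≈ 9.5208e-8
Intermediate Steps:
S(X) = -133 + X³ (S(X) = X³ - 133 = -133 + X³)
1/S(219) = 1/(-133 + 219³) = 1/(-133 + 10503459) = 1/10503326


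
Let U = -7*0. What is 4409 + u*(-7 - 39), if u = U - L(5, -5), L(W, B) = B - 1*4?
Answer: 3995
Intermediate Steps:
L(W, B) = -4 + B (L(W, B) = B - 4 = -4 + B)
U = 0
u = 9 (u = 0 - (-4 - 5) = 0 - 1*(-9) = 0 + 9 = 9)
4409 + u*(-7 - 39) = 4409 + 9*(-7 - 39) = 4409 + 9*(-46) = 4409 - 414 = 3995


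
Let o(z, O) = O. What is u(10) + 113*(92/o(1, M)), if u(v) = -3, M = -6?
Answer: -5207/3 ≈ -1735.7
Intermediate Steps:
u(10) + 113*(92/o(1, M)) = -3 + 113*(92/(-6)) = -3 + 113*(92*(-⅙)) = -3 + 113*(-46/3) = -3 - 5198/3 = -5207/3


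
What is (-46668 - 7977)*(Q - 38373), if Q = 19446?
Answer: 1034265915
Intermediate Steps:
(-46668 - 7977)*(Q - 38373) = (-46668 - 7977)*(19446 - 38373) = -54645*(-18927) = 1034265915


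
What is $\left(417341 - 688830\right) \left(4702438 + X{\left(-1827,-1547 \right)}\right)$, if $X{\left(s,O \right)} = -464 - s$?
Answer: $-1277030229689$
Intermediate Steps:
$\left(417341 - 688830\right) \left(4702438 + X{\left(-1827,-1547 \right)}\right) = \left(417341 - 688830\right) \left(4702438 - -1363\right) = - 271489 \left(4702438 + \left(-464 + 1827\right)\right) = - 271489 \left(4702438 + 1363\right) = \left(-271489\right) 4703801 = -1277030229689$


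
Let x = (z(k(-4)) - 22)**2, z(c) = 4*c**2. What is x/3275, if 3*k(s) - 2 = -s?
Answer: 36/3275 ≈ 0.010992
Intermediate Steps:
k(s) = 2/3 - s/3 (k(s) = 2/3 + (-s)/3 = 2/3 - s/3)
x = 36 (x = (4*(2/3 - 1/3*(-4))**2 - 22)**2 = (4*(2/3 + 4/3)**2 - 22)**2 = (4*2**2 - 22)**2 = (4*4 - 22)**2 = (16 - 22)**2 = (-6)**2 = 36)
x/3275 = 36/3275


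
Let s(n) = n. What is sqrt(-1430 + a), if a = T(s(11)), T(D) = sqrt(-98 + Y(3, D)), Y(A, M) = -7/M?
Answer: sqrt(-173030 + 11*I*sqrt(11935))/11 ≈ 0.13132 + 37.816*I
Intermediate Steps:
T(D) = sqrt(-98 - 7/D)
a = I*sqrt(11935)/11 (a = sqrt(-98 - 7/11) = sqrt(-1085/11) = I*sqrt(11935)/11 ≈ 9.9316*I)
sqrt(-1430 + a) = sqrt(-1430 + I*sqrt(11935)/11)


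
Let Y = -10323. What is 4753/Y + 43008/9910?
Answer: 198434677/51150465 ≈ 3.8794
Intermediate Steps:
4753/Y + 43008/9910 = 4753/(-10323) + 43008/9910 = 4753*(-1/10323) + 43008*(1/9910) = -4753/10323 + 21504/4955 = 198434677/51150465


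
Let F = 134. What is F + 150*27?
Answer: 4184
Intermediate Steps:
F + 150*27 = 134 + 150*27 = 134 + 4050 = 4184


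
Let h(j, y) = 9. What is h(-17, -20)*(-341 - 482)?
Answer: -7407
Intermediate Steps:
h(-17, -20)*(-341 - 482) = 9*(-341 - 482) = 9*(-823) = -7407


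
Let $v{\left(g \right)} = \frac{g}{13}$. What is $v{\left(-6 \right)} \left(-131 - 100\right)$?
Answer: $\frac{1386}{13} \approx 106.62$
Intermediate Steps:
$v{\left(g \right)} = \frac{g}{13}$ ($v{\left(g \right)} = g \frac{1}{13} = \frac{g}{13}$)
$v{\left(-6 \right)} \left(-131 - 100\right) = \frac{1}{13} \left(-6\right) \left(-131 - 100\right) = \left(- \frac{6}{13}\right) \left(-231\right) = \frac{1386}{13}$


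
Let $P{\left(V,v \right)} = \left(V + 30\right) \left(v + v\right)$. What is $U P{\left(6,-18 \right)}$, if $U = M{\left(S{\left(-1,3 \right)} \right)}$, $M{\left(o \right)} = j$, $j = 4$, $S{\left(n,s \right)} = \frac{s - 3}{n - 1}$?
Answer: $-5184$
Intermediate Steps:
$S{\left(n,s \right)} = \frac{-3 + s}{-1 + n}$
$M{\left(o \right)} = 4$
$P{\left(V,v \right)} = 2 v \left(30 + V\right)$ ($P{\left(V,v \right)} = \left(30 + V\right) 2 v = 2 v \left(30 + V\right)$)
$U = 4$
$U P{\left(6,-18 \right)} = 4 \cdot 2 \left(-18\right) \left(30 + 6\right) = 4 \cdot 2 \left(-18\right) 36 = 4 \left(-1296\right) = -5184$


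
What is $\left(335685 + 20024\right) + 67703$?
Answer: $423412$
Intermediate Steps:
$\left(335685 + 20024\right) + 67703 = 355709 + 67703 = 423412$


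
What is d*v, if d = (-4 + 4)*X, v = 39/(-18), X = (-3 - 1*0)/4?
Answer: 0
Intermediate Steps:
X = -¾ (X = (-3 + 0)*(¼) = -3*¼ = -¾ ≈ -0.75000)
v = -13/6 (v = 39*(-1/18) = -13/6 ≈ -2.1667)
d = 0 (d = (-4 + 4)*(-¾) = 0*(-¾) = 0)
d*v = 0*(-13/6) = 0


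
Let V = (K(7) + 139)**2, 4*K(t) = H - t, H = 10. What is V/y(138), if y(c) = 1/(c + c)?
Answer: 21561189/4 ≈ 5.3903e+6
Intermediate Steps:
K(t) = 5/2 - t/4 (K(t) = (10 - t)/4 = 5/2 - t/4)
V = 312481/16 (V = ((5/2 - 1/4*7) + 139)**2 = ((5/2 - 7/4) + 139)**2 = (3/4 + 139)**2 = (559/4)**2 = 312481/16 ≈ 19530.)
y(c) = 1/(2*c)
V/y(138) = 312481/(16*(((1/2)/138))) = 312481/(16*(((1/2)*(1/138)))) = 312481/(16*(1/276)) = (312481/16)*276 = 21561189/4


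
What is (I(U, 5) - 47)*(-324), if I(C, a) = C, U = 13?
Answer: 11016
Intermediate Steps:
(I(U, 5) - 47)*(-324) = (13 - 47)*(-324) = -34*(-324) = 11016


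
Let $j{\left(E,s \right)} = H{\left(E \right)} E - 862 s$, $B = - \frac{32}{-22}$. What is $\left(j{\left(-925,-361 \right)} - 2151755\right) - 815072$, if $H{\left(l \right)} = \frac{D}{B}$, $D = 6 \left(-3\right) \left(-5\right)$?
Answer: $- \frac{21703035}{8} \approx -2.7129 \cdot 10^{6}$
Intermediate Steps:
$D = 90$ ($D = \left(-18\right) \left(-5\right) = 90$)
$B = \frac{16}{11}$ ($B = \left(-32\right) \left(- \frac{1}{22}\right) = \frac{16}{11} \approx 1.4545$)
$H{\left(l \right)} = \frac{495}{8}$ ($H{\left(l \right)} = \frac{90}{\frac{16}{11}} = 90 \cdot \frac{11}{16} = \frac{495}{8}$)
$j{\left(E,s \right)} = - 862 s + \frac{495 E}{8}$ ($j{\left(E,s \right)} = \frac{495 E}{8} - 862 s = - 862 s + \frac{495 E}{8}$)
$\left(j{\left(-925,-361 \right)} - 2151755\right) - 815072 = \left(\left(\left(-862\right) \left(-361\right) + \frac{495}{8} \left(-925\right)\right) - 2151755\right) - 815072 = \left(\left(311182 - \frac{457875}{8}\right) - 2151755\right) - 815072 = \left(\frac{2031581}{8} - 2151755\right) - 815072 = - \frac{15182459}{8} - 815072 = - \frac{21703035}{8}$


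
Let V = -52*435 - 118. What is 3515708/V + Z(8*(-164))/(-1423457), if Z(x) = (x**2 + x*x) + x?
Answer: -2541354585022/16183282633 ≈ -157.04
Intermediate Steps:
Z(x) = x + 2*x**2 (Z(x) = (x**2 + x**2) + x = 2*x**2 + x = x + 2*x**2)
V = -22738 (V = -22620 - 118 = -22738)
3515708/V + Z(8*(-164))/(-1423457) = 3515708/(-22738) + ((8*(-164))*(1 + 2*(8*(-164))))/(-1423457) = 3515708*(-1/22738) - 1312*(1 + 2*(-1312))*(-1/1423457) = -1757854/11369 - 1312*(1 - 2624)*(-1/1423457) = -1757854/11369 - 1312*(-2623)*(-1/1423457) = -1757854/11369 + 3441376*(-1/1423457) = -1757854/11369 - 3441376/1423457 = -2541354585022/16183282633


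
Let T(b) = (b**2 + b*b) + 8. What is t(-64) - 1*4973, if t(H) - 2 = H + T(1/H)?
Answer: -10295295/2048 ≈ -5027.0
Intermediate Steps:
T(b) = 8 + 2*b**2 (T(b) = (b**2 + b**2) + 8 = 2*b**2 + 8 = 8 + 2*b**2)
t(H) = 10 + H + 2/H**2 (t(H) = 2 + (H + (8 + 2*(1/H)**2)) = 2 + (H + (8 + 2/H**2)) = 2 + (8 + H + 2/H**2) = 10 + H + 2/H**2)
t(-64) - 1*4973 = (10 - 64 + 2/(-64)**2) - 1*4973 = (10 - 64 + 2*(1/4096)) - 4973 = (10 - 64 + 1/2048) - 4973 = -110591/2048 - 4973 = -10295295/2048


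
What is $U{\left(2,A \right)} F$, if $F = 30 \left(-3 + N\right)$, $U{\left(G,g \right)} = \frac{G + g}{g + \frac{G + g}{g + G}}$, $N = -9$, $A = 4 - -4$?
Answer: $-400$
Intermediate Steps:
$A = 8$ ($A = 4 + 4 = 8$)
$U{\left(G,g \right)} = \frac{G + g}{1 + g}$ ($U{\left(G,g \right)} = \frac{G + g}{g + \frac{G + g}{G + g}} = \frac{G + g}{g + 1} = \frac{G + g}{1 + g}$)
$F = -360$ ($F = 30 \left(-3 - 9\right) = 30 \left(-12\right) = -360$)
$U{\left(2,A \right)} F = \frac{2 + 8}{1 + 8} \left(-360\right) = \frac{1}{9} \cdot 10 \left(-360\right) = \frac{10}{9} \left(-360\right) = -400$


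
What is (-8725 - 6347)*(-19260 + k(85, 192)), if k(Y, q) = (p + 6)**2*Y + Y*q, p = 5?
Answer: -110703840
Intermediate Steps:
k(Y, q) = 121*Y + Y*q (k(Y, q) = (5 + 6)**2*Y + Y*q = 11**2*Y + Y*q = 121*Y + Y*q)
(-8725 - 6347)*(-19260 + k(85, 192)) = (-8725 - 6347)*(-19260 + 85*(121 + 192)) = -15072*(-19260 + 85*313) = -15072*(-19260 + 26605) = -15072*7345 = -110703840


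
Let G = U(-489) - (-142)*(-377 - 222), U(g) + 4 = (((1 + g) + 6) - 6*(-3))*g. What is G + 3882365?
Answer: 4024199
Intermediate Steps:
U(g) = -4 + g*(25 + g) (U(g) = -4 + (((1 + g) + 6) - 6*(-3))*g = -4 + ((7 + g) + 18)*g = -4 + (25 + g)*g = -4 + g*(25 + g))
G = 141834 (G = (-4 + (-489)² + 25*(-489)) - (-142)*(-377 - 222) = (-4 + 239121 - 12225) - (-142)*(-599) = 226892 - 1*85058 = 226892 - 85058 = 141834)
G + 3882365 = 141834 + 3882365 = 4024199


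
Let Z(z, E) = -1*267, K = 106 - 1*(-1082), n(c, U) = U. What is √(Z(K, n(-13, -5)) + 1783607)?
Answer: 38*√1235 ≈ 1335.4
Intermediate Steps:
K = 1188 (K = 106 + 1082 = 1188)
Z(z, E) = -267
√(Z(K, n(-13, -5)) + 1783607) = √(-267 + 1783607) = √1783340 = 38*√1235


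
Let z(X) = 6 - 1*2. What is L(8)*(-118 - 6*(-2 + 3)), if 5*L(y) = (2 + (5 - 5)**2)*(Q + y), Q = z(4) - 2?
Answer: -496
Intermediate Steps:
z(X) = 4 (z(X) = 6 - 2 = 4)
Q = 2 (Q = 4 - 2 = 2)
L(y) = 4/5 + 2*y/5 (L(y) = ((2 + (5 - 5)**2)*(2 + y))/5 = ((2 + 0**2)*(2 + y))/5 = ((2 + 0)*(2 + y))/5 = (2*(2 + y))/5 = (4 + 2*y)/5 = 4/5 + 2*y/5)
L(8)*(-118 - 6*(-2 + 3)) = (4/5 + (2/5)*8)*(-118 - 6*(-2 + 3)) = (4/5 + 16/5)*(-118 - 6*1) = 4*(-118 - 6) = 4*(-124) = -496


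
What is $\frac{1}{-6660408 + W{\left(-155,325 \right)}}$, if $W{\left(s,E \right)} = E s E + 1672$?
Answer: $- \frac{1}{23030611} \approx -4.342 \cdot 10^{-8}$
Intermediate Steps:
$W{\left(s,E \right)} = 1672 + s E^{2}$ ($W{\left(s,E \right)} = s E^{2} + 1672 = 1672 + s E^{2}$)
$\frac{1}{-6660408 + W{\left(-155,325 \right)}} = \frac{1}{-6660408 + \left(1672 - 155 \cdot 325^{2}\right)} = \frac{1}{-6660408 + \left(1672 - 16371875\right)} = \frac{1}{-6660408 - 16370203} = \frac{1}{-23030611} = - \frac{1}{23030611}$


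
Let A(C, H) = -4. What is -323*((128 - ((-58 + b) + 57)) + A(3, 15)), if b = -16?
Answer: -45543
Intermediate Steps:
-323*((128 - ((-58 + b) + 57)) + A(3, 15)) = -323*((128 - ((-58 - 16) + 57)) - 4) = -323*((128 - (-74 + 57)) - 4) = -323*((128 - 1*(-17)) - 4) = -323*((128 + 17) - 4) = -323*(145 - 4) = -323*141 = -45543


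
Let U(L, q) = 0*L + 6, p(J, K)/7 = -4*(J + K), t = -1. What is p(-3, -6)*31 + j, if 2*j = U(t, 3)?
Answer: 7815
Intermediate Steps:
p(J, K) = -28*J - 28*K (p(J, K) = 7*(-4*(J + K)) = 7*(-4*J - 4*K) = -28*J - 28*K)
U(L, q) = 6 (U(L, q) = 0 + 6 = 6)
j = 3 (j = (½)*6 = 3)
p(-3, -6)*31 + j = (-28*(-3) - 28*(-6))*31 + 3 = (84 + 168)*31 + 3 = 252*31 + 3 = 7812 + 3 = 7815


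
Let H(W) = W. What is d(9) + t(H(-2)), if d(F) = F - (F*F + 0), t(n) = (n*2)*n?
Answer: -64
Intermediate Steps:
t(n) = 2*n² (t(n) = (2*n)*n = 2*n²)
d(F) = F - F² (d(F) = F - (F² + 0) = F - F²)
d(9) + t(H(-2)) = 9*(1 - 1*9) + 2*(-2)² = 9*(1 - 9) + 2*4 = 9*(-8) + 8 = -72 + 8 = -64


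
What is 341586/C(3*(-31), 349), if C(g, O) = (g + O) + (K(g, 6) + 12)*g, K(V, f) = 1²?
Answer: -341586/953 ≈ -358.43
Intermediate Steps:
K(V, f) = 1
C(g, O) = O + 14*g (C(g, O) = (g + O) + (1 + 12)*g = (O + g) + 13*g = O + 14*g)
341586/C(3*(-31), 349) = 341586/(349 + 14*(3*(-31))) = 341586/(349 + 14*(-93)) = 341586/(349 - 1302) = 341586/(-953) = 341586*(-1/953) = -341586/953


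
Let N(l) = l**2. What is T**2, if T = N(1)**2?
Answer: 1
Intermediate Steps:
T = 1 (T = (1**2)**2 = 1**2 = 1)
T**2 = 1**2 = 1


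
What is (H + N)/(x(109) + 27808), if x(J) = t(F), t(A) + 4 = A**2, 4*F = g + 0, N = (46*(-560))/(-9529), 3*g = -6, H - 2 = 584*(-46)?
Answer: -1023768952/1059786793 ≈ -0.96601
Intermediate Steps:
H = -26862 (H = 2 + 584*(-46) = 2 - 26864 = -26862)
g = -2 (g = (1/3)*(-6) = -2)
N = 25760/9529 (N = -25760*(-1/9529) = 25760/9529 ≈ 2.7033)
F = -1/2 (F = (-2 + 0)/4 = (1/4)*(-2) = -1/2 ≈ -0.50000)
t(A) = -4 + A**2
x(J) = -15/4 (x(J) = -4 + (-1/2)**2 = -4 + 1/4 = -15/4)
(H + N)/(x(109) + 27808) = (-26862 + 25760/9529)/(-15/4 + 27808) = -255942238/(9529*111217/4) = -255942238/9529*4/111217 = -1023768952/1059786793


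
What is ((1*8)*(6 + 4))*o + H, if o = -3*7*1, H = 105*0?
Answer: -1680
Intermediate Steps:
H = 0
o = -21 (o = -21*1 = -21)
((1*8)*(6 + 4))*o + H = ((1*8)*(6 + 4))*(-21) + 0 = (8*10)*(-21) + 0 = 80*(-21) + 0 = -1680 + 0 = -1680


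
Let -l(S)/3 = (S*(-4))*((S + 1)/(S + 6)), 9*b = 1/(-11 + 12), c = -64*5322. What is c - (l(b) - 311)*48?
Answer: -3582608/11 ≈ -3.2569e+5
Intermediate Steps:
c = -340608
b = ⅑ (b = 1/(9*(-11 + 12)) = (⅑)/1 = (⅑)*1 = ⅑ ≈ 0.11111)
l(S) = 12*S*(1 + S)/(6 + S) (l(S) = -3*S*(-4)*(S + 1)/(S + 6) = -3*(-4*S)*(1 + S)/(6 + S) = -(-12)*S*(1 + S)/(6 + S) = 12*S*(1 + S)/(6 + S))
c - (l(b) - 311)*48 = -340608 - (12*(⅑)*(1 + ⅑)/(6 + ⅑) - 311)*48 = -340608 - (12*(⅑)*(10/9)/(55/9) - 311)*48 = -340608 - (12*(⅑)*(9/55)*(10/9) - 311)*48 = -340608 - (8/33 - 311)*48 = -340608 - (-10255)*48/33 = -340608 - 1*(-164080/11) = -340608 + 164080/11 = -3582608/11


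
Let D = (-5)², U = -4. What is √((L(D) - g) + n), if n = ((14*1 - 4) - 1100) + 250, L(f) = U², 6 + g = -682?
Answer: 2*I*√34 ≈ 11.662*I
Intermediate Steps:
g = -688 (g = -6 - 682 = -688)
D = 25
L(f) = 16 (L(f) = (-4)² = 16)
n = -840 (n = ((14 - 4) - 1100) + 250 = (10 - 1100) + 250 = -1090 + 250 = -840)
√((L(D) - g) + n) = √((16 - 1*(-688)) - 840) = √((16 + 688) - 840) = √(704 - 840) = √(-136) = 2*I*√34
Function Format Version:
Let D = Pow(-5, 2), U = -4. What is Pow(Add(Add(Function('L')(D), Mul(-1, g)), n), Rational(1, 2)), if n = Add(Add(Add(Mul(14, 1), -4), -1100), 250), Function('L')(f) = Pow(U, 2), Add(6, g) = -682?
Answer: Mul(2, I, Pow(34, Rational(1, 2))) ≈ Mul(11.662, I)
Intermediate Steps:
g = -688 (g = Add(-6, -682) = -688)
D = 25
Function('L')(f) = 16 (Function('L')(f) = Pow(-4, 2) = 16)
n = -840 (n = Add(Add(Add(14, -4), -1100), 250) = Add(Add(10, -1100), 250) = Add(-1090, 250) = -840)
Pow(Add(Add(Function('L')(D), Mul(-1, g)), n), Rational(1, 2)) = Pow(Add(Add(16, Mul(-1, -688)), -840), Rational(1, 2)) = Pow(Add(Add(16, 688), -840), Rational(1, 2)) = Pow(Add(704, -840), Rational(1, 2)) = Pow(-136, Rational(1, 2)) = Mul(2, I, Pow(34, Rational(1, 2)))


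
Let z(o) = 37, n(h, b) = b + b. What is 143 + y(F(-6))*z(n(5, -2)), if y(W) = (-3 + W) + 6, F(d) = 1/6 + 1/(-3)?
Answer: 1487/6 ≈ 247.83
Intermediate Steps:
n(h, b) = 2*b
F(d) = -⅙ (F(d) = 1*(⅙) + 1*(-⅓) = ⅙ - ⅓ = -⅙)
y(W) = 3 + W
143 + y(F(-6))*z(n(5, -2)) = 143 + (3 - ⅙)*37 = 143 + (17/6)*37 = 143 + 629/6 = 1487/6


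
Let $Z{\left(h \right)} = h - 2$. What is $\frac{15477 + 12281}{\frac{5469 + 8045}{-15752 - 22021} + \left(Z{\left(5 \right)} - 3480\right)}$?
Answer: $- \frac{1048502934}{131350235} \approx -7.9825$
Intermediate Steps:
$Z{\left(h \right)} = -2 + h$
$\frac{15477 + 12281}{\frac{5469 + 8045}{-15752 - 22021} + \left(Z{\left(5 \right)} - 3480\right)} = \frac{15477 + 12281}{\frac{5469 + 8045}{-15752 - 22021} + \left(\left(-2 + 5\right) - 3480\right)} = \frac{27758}{\frac{13514}{-37773} + \left(3 - 3480\right)} = \frac{27758}{13514 \left(- \frac{1}{37773}\right) - 3477} = \frac{27758}{- \frac{13514}{37773} - 3477} = \frac{27758}{- \frac{131350235}{37773}} = 27758 \left(- \frac{37773}{131350235}\right) = - \frac{1048502934}{131350235}$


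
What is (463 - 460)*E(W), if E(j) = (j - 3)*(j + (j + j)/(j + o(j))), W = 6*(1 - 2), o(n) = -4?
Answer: 648/5 ≈ 129.60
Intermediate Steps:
W = -6 (W = 6*(-1) = -6)
E(j) = (-3 + j)*(j + 2*j/(-4 + j)) (E(j) = (j - 3)*(j + (j + j)/(j - 4)) = (-3 + j)*(j + (2*j)/(-4 + j)) = (-3 + j)*(j + 2*j/(-4 + j)))
(463 - 460)*E(W) = (463 - 460)*(-6*(6 + (-6)**2 - 5*(-6))/(-4 - 6)) = 3*(-6*(6 + 36 + 30)/(-10)) = 3*(-6*(-1/10)*72) = 3*(216/5) = 648/5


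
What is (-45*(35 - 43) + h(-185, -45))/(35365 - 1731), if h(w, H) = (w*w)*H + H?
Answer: -769905/16817 ≈ -45.781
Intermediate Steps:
h(w, H) = H + H*w² (h(w, H) = w²*H + H = H*w² + H = H + H*w²)
(-45*(35 - 43) + h(-185, -45))/(35365 - 1731) = (-45*(35 - 43) - 45*(1 + (-185)²))/(35365 - 1731) = (-45*(-8) - 45*(1 + 34225))/33634 = (360 - 45*34226)*(1/33634) = (360 - 1540170)*(1/33634) = -1539810*1/33634 = -769905/16817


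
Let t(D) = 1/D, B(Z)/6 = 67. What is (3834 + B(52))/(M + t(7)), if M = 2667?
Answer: 14826/9335 ≈ 1.5882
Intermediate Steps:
B(Z) = 402 (B(Z) = 6*67 = 402)
(3834 + B(52))/(M + t(7)) = (3834 + 402)/(2667 + 1/7) = 4236/(2667 + ⅐) = 4236/(18670/7) = 4236*(7/18670) = 14826/9335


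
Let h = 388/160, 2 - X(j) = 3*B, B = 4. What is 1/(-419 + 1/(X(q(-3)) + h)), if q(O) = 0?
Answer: -303/126997 ≈ -0.0023859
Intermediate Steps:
X(j) = -10 (X(j) = 2 - 3*4 = 2 - 1*12 = 2 - 12 = -10)
h = 97/40 (h = 388*(1/160) = 97/40 ≈ 2.4250)
1/(-419 + 1/(X(q(-3)) + h)) = 1/(-419 + 1/(-10 + 97/40)) = 1/(-419 + 1/(-303/40)) = 1/(-419 - 40/303) = 1/(-126997/303) = -303/126997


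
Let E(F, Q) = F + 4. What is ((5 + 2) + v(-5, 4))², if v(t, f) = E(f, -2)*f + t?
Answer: 1156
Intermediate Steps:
E(F, Q) = 4 + F
v(t, f) = t + f*(4 + f) (v(t, f) = (4 + f)*f + t = f*(4 + f) + t = t + f*(4 + f))
((5 + 2) + v(-5, 4))² = ((5 + 2) + (-5 + 4*(4 + 4)))² = (7 + (-5 + 4*8))² = (7 + (-5 + 32))² = (7 + 27)² = 34² = 1156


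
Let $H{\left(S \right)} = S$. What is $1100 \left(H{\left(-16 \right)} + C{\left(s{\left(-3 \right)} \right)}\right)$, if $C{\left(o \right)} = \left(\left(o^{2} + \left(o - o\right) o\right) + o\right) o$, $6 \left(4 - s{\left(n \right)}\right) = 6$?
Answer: $22000$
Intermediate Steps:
$s{\left(n \right)} = 3$ ($s{\left(n \right)} = 4 - 1 = 3$)
$C{\left(o \right)} = o \left(o + o^{2}\right)$ ($C{\left(o \right)} = \left(\left(o^{2} + 0 o\right) + o\right) o = \left(\left(o^{2} + 0\right) + o\right) o = \left(o^{2} + o\right) o = \left(o + o^{2}\right) o = o \left(o + o^{2}\right)$)
$1100 \left(H{\left(-16 \right)} + C{\left(s{\left(-3 \right)} \right)}\right) = 1100 \left(-16 + 3^{2} \left(1 + 3\right)\right) = 1100 \left(-16 + 9 \cdot 4\right) = 1100 \left(-16 + 36\right) = 1100 \cdot 20 = 22000$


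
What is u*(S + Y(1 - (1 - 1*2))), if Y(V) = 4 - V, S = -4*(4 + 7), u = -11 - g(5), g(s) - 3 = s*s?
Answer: 1638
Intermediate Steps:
g(s) = 3 + s² (g(s) = 3 + s*s = 3 + s²)
u = -39 (u = -11 - (3 + 5²) = -11 - (3 + 25) = -11 - 1*28 = -11 - 28 = -39)
S = -44 (S = -4*11 = -44)
u*(S + Y(1 - (1 - 1*2))) = -39*(-44 + (4 - (1 - (1 - 1*2)))) = -39*(-44 + (4 - (1 - (1 - 2)))) = -39*(-44 + (4 - (1 - 1*(-1)))) = -39*(-44 + (4 - (1 + 1))) = -39*(-44 + (4 - 1*2)) = -39*(-44 + (4 - 2)) = -39*(-44 + 2) = -39*(-42) = 1638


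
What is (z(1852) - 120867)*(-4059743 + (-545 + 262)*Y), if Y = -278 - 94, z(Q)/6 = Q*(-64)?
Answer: 3290254950345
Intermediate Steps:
z(Q) = -384*Q (z(Q) = 6*(Q*(-64)) = 6*(-64*Q) = -384*Q)
Y = -372
(z(1852) - 120867)*(-4059743 + (-545 + 262)*Y) = (-384*1852 - 120867)*(-4059743 + (-545 + 262)*(-372)) = (-711168 - 120867)*(-4059743 - 283*(-372)) = -832035*(-4059743 + 105276) = -832035*(-3954467) = 3290254950345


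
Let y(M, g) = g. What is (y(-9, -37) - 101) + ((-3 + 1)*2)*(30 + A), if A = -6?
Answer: -234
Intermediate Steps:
(y(-9, -37) - 101) + ((-3 + 1)*2)*(30 + A) = (-37 - 101) + ((-3 + 1)*2)*(30 - 6) = -138 - 2*2*24 = -138 - 4*24 = -138 - 96 = -234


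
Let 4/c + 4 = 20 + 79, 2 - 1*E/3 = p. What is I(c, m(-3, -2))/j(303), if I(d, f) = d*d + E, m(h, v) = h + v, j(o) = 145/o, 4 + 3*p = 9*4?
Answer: -71094102/1308625 ≈ -54.327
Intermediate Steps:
p = 32/3 (p = -4/3 + (9*4)/3 = -4/3 + (1/3)*36 = -4/3 + 12 = 32/3 ≈ 10.667)
E = -26 (E = 6 - 3*32/3 = 6 - 32 = -26)
c = 4/95 (c = 4/(-4 + (20 + 79)) = 4/(-4 + 99) = 4/95 ≈ 0.042105)
I(d, f) = -26 + d**2 (I(d, f) = d*d - 26 = d**2 - 26 = -26 + d**2)
I(c, m(-3, -2))/j(303) = (-26 + (4/95)**2)/((145/303)) = (-26 + 16/9025)/((145*(1/303))) = -234634/(9025*145/303) = -234634/9025*303/145 = -71094102/1308625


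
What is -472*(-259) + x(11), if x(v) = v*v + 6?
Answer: 122375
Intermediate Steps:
x(v) = 6 + v² (x(v) = v² + 6 = 6 + v²)
-472*(-259) + x(11) = -472*(-259) + (6 + 11²) = 122248 + (6 + 121) = 122248 + 127 = 122375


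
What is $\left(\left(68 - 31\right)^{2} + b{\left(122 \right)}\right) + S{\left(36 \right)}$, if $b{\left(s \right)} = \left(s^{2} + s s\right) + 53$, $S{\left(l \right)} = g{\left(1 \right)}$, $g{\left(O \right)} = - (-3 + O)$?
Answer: $31192$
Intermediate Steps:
$g{\left(O \right)} = 3 - O$
$S{\left(l \right)} = 2$ ($S{\left(l \right)} = 3 - 1 = 2$)
$b{\left(s \right)} = 53 + 2 s^{2}$ ($b{\left(s \right)} = \left(s^{2} + s^{2}\right) + 53 = 2 s^{2} + 53 = 53 + 2 s^{2}$)
$\left(\left(68 - 31\right)^{2} + b{\left(122 \right)}\right) + S{\left(36 \right)} = \left(\left(68 - 31\right)^{2} + \left(53 + 2 \cdot 122^{2}\right)\right) + 2 = \left(37^{2} + \left(53 + 2 \cdot 14884\right)\right) + 2 = \left(1369 + \left(53 + 29768\right)\right) + 2 = \left(1369 + 29821\right) + 2 = 31190 + 2 = 31192$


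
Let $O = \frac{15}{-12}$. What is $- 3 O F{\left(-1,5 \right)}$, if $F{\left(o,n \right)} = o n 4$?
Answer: $-75$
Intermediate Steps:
$O = - \frac{5}{4}$ ($O = 15 \left(- \frac{1}{12}\right) = - \frac{5}{4} \approx -1.25$)
$F{\left(o,n \right)} = 4 n o$ ($F{\left(o,n \right)} = n o 4 = 4 n o$)
$- 3 O F{\left(-1,5 \right)} = \left(-3\right) \left(- \frac{5}{4}\right) 4 \cdot 5 \left(-1\right) = \frac{15}{4} \left(-20\right) = -75$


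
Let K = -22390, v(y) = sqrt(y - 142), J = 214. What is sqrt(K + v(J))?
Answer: sqrt(-22390 + 6*sqrt(2)) ≈ 149.6*I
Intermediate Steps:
v(y) = sqrt(-142 + y)
sqrt(K + v(J)) = sqrt(-22390 + sqrt(-142 + 214)) = sqrt(-22390 + sqrt(72)) = sqrt(-22390 + 6*sqrt(2))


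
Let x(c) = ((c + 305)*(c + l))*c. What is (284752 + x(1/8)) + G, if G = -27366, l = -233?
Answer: 127234049/512 ≈ 2.4850e+5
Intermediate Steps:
x(c) = c*(-233 + c)*(305 + c) (x(c) = ((c + 305)*(c - 233))*c = ((305 + c)*(-233 + c))*c = ((-233 + c)*(305 + c))*c = c*(-233 + c)*(305 + c))
(284752 + x(1/8)) + G = (284752 + (-71065 + (1/8)² + 72/8)/8) - 27366 = (284752 + (-71065 + (⅛)² + 72*(⅛))/8) - 27366 = (284752 + (-71065 + 1/64 + 9)/8) - 27366 = (284752 + (⅛)*(-4547583/64)) - 27366 = (284752 - 4547583/512) - 27366 = 141245441/512 - 27366 = 127234049/512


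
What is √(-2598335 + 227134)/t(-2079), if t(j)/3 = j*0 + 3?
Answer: I*√2371201/9 ≈ 171.1*I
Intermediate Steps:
t(j) = 9 (t(j) = 3*(j*0 + 3) = 3*(0 + 3) = 3*3 = 9)
√(-2598335 + 227134)/t(-2079) = √(-2598335 + 227134)/9 = √(-2371201)*(⅑) = (I*√2371201)*(⅑) = I*√2371201/9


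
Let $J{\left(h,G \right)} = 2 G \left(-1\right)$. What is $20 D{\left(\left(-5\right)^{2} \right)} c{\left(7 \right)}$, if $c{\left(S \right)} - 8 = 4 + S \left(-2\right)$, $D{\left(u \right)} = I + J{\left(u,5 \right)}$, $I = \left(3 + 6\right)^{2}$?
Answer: $-2840$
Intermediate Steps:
$J{\left(h,G \right)} = - 2 G$
$I = 81$ ($I = 9^{2} = 81$)
$D{\left(u \right)} = 71$ ($D{\left(u \right)} = 81 - 10 = 71$)
$c{\left(S \right)} = 12 - 2 S$ ($c{\left(S \right)} = 8 + \left(4 + S \left(-2\right)\right) = 8 - \left(-4 + 2 S\right) = 12 - 2 S$)
$20 D{\left(\left(-5\right)^{2} \right)} c{\left(7 \right)} = 20 \cdot 71 \left(12 - 14\right) = 1420 \left(12 - 14\right) = 1420 \left(-2\right) = -2840$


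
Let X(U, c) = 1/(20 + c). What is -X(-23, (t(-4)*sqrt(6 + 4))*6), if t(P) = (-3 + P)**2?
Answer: 1/43198 - 147*sqrt(10)/431980 ≈ -0.0010530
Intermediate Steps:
-X(-23, (t(-4)*sqrt(6 + 4))*6) = -1/(20 + ((-3 - 4)**2*sqrt(6 + 4))*6) = -1/(20 + ((-7)**2*sqrt(10))*6) = -1/(20 + (49*sqrt(10))*6) = -1/(20 + 294*sqrt(10))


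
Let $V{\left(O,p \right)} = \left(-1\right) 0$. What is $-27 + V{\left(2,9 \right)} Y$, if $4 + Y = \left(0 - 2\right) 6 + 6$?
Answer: $-27$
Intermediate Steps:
$V{\left(O,p \right)} = 0$
$Y = -10$ ($Y = -4 + \left(\left(0 - 2\right) 6 + 6\right) = -4 + \left(\left(-2\right) 6 + 6\right) = -4 + \left(-12 + 6\right) = -4 - 6 = -10$)
$-27 + V{\left(2,9 \right)} Y = -27 + 0 \left(-10\right) = -27 + 0 = -27$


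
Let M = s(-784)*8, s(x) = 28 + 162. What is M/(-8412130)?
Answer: -152/841213 ≈ -0.00018069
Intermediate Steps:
s(x) = 190
M = 1520 (M = 190*8 = 1520)
M/(-8412130) = 1520/(-8412130) = 1520*(-1/8412130) = -152/841213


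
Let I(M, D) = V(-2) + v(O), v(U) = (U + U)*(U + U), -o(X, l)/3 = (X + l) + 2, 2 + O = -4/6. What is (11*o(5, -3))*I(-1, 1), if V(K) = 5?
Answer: -13244/3 ≈ -4414.7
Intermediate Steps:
O = -8/3 (O = -2 - 4/6 = -2 - 4*1/6 = -2 - 2/3 = -8/3 ≈ -2.6667)
o(X, l) = -6 - 3*X - 3*l (o(X, l) = -3*((X + l) + 2) = -3*(2 + X + l) = -6 - 3*X - 3*l)
v(U) = 4*U**2 (v(U) = (2*U)*(2*U) = 4*U**2)
I(M, D) = 301/9 (I(M, D) = 5 + 4*(-8/3)**2 = 5 + 4*(64/9) = 5 + 256/9 = 301/9)
(11*o(5, -3))*I(-1, 1) = (11*(-6 - 3*5 - 3*(-3)))*(301/9) = (11*(-6 - 15 + 9))*(301/9) = (11*(-12))*(301/9) = -132*301/9 = -13244/3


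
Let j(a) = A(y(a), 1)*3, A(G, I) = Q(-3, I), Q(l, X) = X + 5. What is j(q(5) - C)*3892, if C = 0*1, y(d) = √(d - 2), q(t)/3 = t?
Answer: 70056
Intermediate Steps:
q(t) = 3*t
y(d) = √(-2 + d)
Q(l, X) = 5 + X
C = 0
A(G, I) = 5 + I
j(a) = 18 (j(a) = (5 + 1)*3 = 6*3 = 18)
j(q(5) - C)*3892 = 18*3892 = 70056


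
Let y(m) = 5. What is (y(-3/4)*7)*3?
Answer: 105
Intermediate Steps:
(y(-3/4)*7)*3 = (5*7)*3 = 35*3 = 105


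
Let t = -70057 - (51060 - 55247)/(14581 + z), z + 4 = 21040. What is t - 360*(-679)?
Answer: 6211003498/35617 ≈ 1.7438e+5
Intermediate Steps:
z = 21036 (z = -4 + 21040 = 21036)
t = -2495215982/35617 (t = -70057 - (51060 - 55247)/(14581 + 21036) = -70057 - (-4187)/35617 = -70057 - 1*(-4187/35617) = -70057 + 4187/35617 = -2495215982/35617 ≈ -70057.)
t - 360*(-679) = -2495215982/35617 - 360*(-679) = -2495215982/35617 - 1*(-244440) = -2495215982/35617 + 244440 = 6211003498/35617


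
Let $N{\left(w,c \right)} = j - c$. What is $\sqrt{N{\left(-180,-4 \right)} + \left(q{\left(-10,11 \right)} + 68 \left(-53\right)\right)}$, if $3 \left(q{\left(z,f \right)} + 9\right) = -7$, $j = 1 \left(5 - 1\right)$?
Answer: $\frac{i \sqrt{32466}}{3} \approx 60.061 i$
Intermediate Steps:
$j = 4$ ($j = 1 \cdot 4 = 4$)
$q{\left(z,f \right)} = - \frac{34}{3}$ ($q{\left(z,f \right)} = -9 + \frac{1}{3} \left(-7\right) = -9 - \frac{7}{3} = - \frac{34}{3}$)
$N{\left(w,c \right)} = 4 - c$
$\sqrt{N{\left(-180,-4 \right)} + \left(q{\left(-10,11 \right)} + 68 \left(-53\right)\right)} = \sqrt{\left(4 - -4\right) + \left(- \frac{34}{3} + 68 \left(-53\right)\right)} = \sqrt{\left(4 + 4\right) - \frac{10846}{3}} = \sqrt{8 - \frac{10846}{3}} = \sqrt{- \frac{10822}{3}} = \frac{i \sqrt{32466}}{3}$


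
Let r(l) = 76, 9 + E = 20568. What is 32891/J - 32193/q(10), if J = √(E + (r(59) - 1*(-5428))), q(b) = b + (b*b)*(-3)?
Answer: 32193/290 + 32891*√26063/26063 ≈ 314.75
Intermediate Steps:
E = 20559 (E = -9 + 20568 = 20559)
q(b) = b - 3*b² (q(b) = b + b²*(-3) = b - 3*b²)
J = √26063 (J = √(20559 + (76 - 1*(-5428))) = √(20559 + (76 + 5428)) = √(20559 + 5504) = √26063 ≈ 161.44)
32891/J - 32193/q(10) = 32891/(√26063) - 32193*1/(10*(1 - 3*10)) = 32891*(√26063/26063) - 32193*1/(10*(1 - 30)) = 32891*√26063/26063 - 32193/(10*(-29)) = 32891*√26063/26063 - 32193/(-290) = 32891*√26063/26063 - 32193*(-1/290) = 32891*√26063/26063 + 32193/290 = 32193/290 + 32891*√26063/26063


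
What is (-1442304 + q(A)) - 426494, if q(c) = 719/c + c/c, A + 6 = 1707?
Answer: -3178822978/1701 ≈ -1.8688e+6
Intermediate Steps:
A = 1701 (A = -6 + 1707 = 1701)
q(c) = 1 + 719/c (q(c) = 719/c + 1 = 1 + 719/c)
(-1442304 + q(A)) - 426494 = (-1442304 + (719 + 1701)/1701) - 426494 = (-1442304 + (1/1701)*2420) - 426494 = (-1442304 + 2420/1701) - 426494 = -2453356684/1701 - 426494 = -3178822978/1701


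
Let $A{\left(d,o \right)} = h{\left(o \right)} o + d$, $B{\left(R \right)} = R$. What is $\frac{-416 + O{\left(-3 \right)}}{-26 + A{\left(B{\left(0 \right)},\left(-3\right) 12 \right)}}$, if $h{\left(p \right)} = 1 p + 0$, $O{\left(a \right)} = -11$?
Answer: $- \frac{427}{1270} \approx -0.33622$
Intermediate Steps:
$h{\left(p \right)} = p$ ($h{\left(p \right)} = p + 0 = p$)
$A{\left(d,o \right)} = d + o^{2}$ ($A{\left(d,o \right)} = o o + d = o^{2} + d = d + o^{2}$)
$\frac{-416 + O{\left(-3 \right)}}{-26 + A{\left(B{\left(0 \right)},\left(-3\right) 12 \right)}} = \frac{-416 - 11}{-26 + \left(0 + \left(\left(-3\right) 12\right)^{2}\right)} = - \frac{427}{-26 + \left(0 + \left(-36\right)^{2}\right)} = - \frac{427}{-26 + \left(0 + 1296\right)} = - \frac{427}{-26 + 1296} = - \frac{427}{1270}$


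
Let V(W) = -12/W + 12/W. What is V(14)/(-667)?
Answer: 0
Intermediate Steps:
V(W) = 0
V(14)/(-667) = 0/(-667) = 0*(-1/667) = 0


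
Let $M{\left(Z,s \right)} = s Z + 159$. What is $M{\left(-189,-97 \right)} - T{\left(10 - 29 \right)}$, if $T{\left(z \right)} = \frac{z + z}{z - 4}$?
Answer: $\frac{425278}{23} \approx 18490.0$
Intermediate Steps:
$M{\left(Z,s \right)} = 159 + Z s$ ($M{\left(Z,s \right)} = Z s + 159 = 159 + Z s$)
$T{\left(z \right)} = \frac{2 z}{-4 + z}$
$M{\left(-189,-97 \right)} - T{\left(10 - 29 \right)} = \left(159 - -18333\right) - \frac{2 \left(10 - 29\right)}{-4 + \left(10 - 29\right)} = \left(159 + 18333\right) - 2 \left(-19\right) \frac{1}{-4 - 19} = 18492 - 2 \left(-19\right) \frac{1}{-23} = 18492 - 2 \left(-19\right) \left(- \frac{1}{23}\right) = 18492 - \frac{38}{23} = \frac{425278}{23}$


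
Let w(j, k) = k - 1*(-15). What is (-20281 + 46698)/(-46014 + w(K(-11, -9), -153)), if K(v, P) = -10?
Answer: -26417/46152 ≈ -0.57239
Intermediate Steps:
w(j, k) = 15 + k (w(j, k) = k + 15 = 15 + k)
(-20281 + 46698)/(-46014 + w(K(-11, -9), -153)) = (-20281 + 46698)/(-46014 + (15 - 153)) = 26417/(-46014 - 138) = 26417/(-46152) = 26417*(-1/46152) = -26417/46152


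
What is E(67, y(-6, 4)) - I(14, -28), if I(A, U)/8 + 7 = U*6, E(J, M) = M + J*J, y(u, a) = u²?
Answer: 5925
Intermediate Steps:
E(J, M) = M + J²
I(A, U) = -56 + 48*U (I(A, U) = -56 + 8*(U*6) = -56 + 8*(6*U) = -56 + 48*U)
E(67, y(-6, 4)) - I(14, -28) = ((-6)² + 67²) - (-56 + 48*(-28)) = (36 + 4489) - (-56 - 1344) = 4525 - 1*(-1400) = 4525 + 1400 = 5925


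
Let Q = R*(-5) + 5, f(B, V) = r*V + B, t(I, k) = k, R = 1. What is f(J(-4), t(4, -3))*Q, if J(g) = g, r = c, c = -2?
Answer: 0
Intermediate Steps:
r = -2
f(B, V) = B - 2*V (f(B, V) = -2*V + B = B - 2*V)
Q = 0 (Q = 1*(-5) + 5 = -5 + 5 = 0)
f(J(-4), t(4, -3))*Q = (-4 - 2*(-3))*0 = (-4 + 6)*0 = 2*0 = 0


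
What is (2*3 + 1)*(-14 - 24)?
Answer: -266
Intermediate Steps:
(2*3 + 1)*(-14 - 24) = (6 + 1)*(-38) = 7*(-38) = -266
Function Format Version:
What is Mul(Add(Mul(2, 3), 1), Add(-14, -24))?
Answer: -266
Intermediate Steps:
Mul(Add(Mul(2, 3), 1), Add(-14, -24)) = Mul(Add(6, 1), -38) = Mul(7, -38) = -266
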